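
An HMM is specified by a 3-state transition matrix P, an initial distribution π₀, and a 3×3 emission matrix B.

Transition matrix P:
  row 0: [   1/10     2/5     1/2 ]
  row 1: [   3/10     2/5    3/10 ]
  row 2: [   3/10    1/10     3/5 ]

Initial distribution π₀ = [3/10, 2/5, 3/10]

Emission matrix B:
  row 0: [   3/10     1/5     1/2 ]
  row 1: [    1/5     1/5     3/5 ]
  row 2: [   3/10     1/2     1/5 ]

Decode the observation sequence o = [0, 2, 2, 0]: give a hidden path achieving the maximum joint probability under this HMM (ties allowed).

path = [0, 1, 0, 2]

t=0: δ = [9.000e-02, 8.000e-02, 9.000e-02]  (obs o_0=0)
t=1: δ = [1.350e-02, 2.160e-02, 1.080e-02]  ψ = [2, 0, 2]  (obs o_1=2)
t=2: δ = [3.240e-03, 5.184e-03, 1.350e-03]  ψ = [1, 1, 0]  (obs o_2=2)
t=3: δ = [4.666e-04, 4.147e-04, 4.860e-04]  ψ = [1, 1, 0]  (obs o_3=0)
backtrack: best end state = 2; path = [0, 1, 0, 2]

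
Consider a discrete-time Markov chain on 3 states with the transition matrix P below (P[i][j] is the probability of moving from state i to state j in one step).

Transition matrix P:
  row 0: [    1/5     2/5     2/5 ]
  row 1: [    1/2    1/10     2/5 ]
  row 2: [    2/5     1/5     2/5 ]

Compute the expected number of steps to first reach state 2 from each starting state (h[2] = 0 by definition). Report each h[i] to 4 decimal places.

First-step conditioning: h[2] = 0; for i ≠ 2, h[i] = 1 + Σ_k P[i][k]·h[k].
  h[0] = 1 + 1/5·h[0] + 2/5·h[1]
  h[1] = 1 + 1/2·h[0] + 1/10·h[1]
Solving the 2×2 linear system over states ≠ 2 gives exactly h = [5/2, 5/2, 0] (h[2] = 0 is the target).

h = [2.5000, 2.5000, 0.0000]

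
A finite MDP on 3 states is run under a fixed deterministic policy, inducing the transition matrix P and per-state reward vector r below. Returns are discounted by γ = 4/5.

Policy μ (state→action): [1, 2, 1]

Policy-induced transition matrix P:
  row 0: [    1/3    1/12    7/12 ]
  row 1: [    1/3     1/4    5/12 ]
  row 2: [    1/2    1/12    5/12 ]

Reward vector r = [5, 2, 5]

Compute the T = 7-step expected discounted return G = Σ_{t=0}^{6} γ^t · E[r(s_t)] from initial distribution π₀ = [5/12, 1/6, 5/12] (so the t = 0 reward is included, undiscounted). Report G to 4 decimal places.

G = 18.3409

t=0: π = [0.4167, 0.1667, 0.4167], E[r] = 4.5000, γ^t·E[r] = 4.500000, running G = 4.500000
t=1: π = [0.4028, 0.1111, 0.4861], E[r] = 4.6667, γ^t·E[r] = 3.733333, running G = 8.233333
t=2: π = [0.4144, 0.1019, 0.4838], E[r] = 4.6944, γ^t·E[r] = 3.004444, running G = 11.237778
t=3: π = [0.4140, 0.1003, 0.4857], E[r] = 4.6991, γ^t·E[r] = 2.405926, running G = 13.643704
t=4: π = [0.4143, 0.1001, 0.4857], E[r] = 4.6998, γ^t·E[r] = 1.925057, running G = 15.568760
t=5: π = [0.4143, 0.1000, 0.4857], E[r] = 4.7000, γ^t·E[r] = 1.540088, running G = 17.108848
t=6: π = [0.4143, 0.1000, 0.4857], E[r] = 4.7000, γ^t·E[r] = 1.232076, running G = 18.340924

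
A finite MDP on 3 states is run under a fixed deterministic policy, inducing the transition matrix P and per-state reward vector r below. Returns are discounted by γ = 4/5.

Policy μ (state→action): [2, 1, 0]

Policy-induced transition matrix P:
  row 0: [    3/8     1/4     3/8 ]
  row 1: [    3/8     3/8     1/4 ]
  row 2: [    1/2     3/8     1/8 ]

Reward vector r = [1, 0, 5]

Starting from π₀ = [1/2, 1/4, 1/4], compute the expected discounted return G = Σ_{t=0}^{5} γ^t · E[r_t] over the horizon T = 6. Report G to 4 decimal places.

t=0: π = [0.5000, 0.2500, 0.2500], E[r] = 1.7500, γ^t·E[r] = 1.750000, running G = 1.750000
t=1: π = [0.4063, 0.3125, 0.2813], E[r] = 1.8125, γ^t·E[r] = 1.450000, running G = 3.200000
t=2: π = [0.4102, 0.3242, 0.2656], E[r] = 1.7383, γ^t·E[r] = 1.112500, running G = 4.312500
t=3: π = [0.4082, 0.3237, 0.2681], E[r] = 1.7485, γ^t·E[r] = 0.895250, running G = 5.207750
t=4: π = [0.4085, 0.3240, 0.2675], E[r] = 1.7461, γ^t·E[r] = 0.715200, running G = 5.922950
t=5: π = [0.4084, 0.3239, 0.2676], E[r] = 1.7466, γ^t·E[r] = 0.572313, running G = 6.495263

G = 6.4953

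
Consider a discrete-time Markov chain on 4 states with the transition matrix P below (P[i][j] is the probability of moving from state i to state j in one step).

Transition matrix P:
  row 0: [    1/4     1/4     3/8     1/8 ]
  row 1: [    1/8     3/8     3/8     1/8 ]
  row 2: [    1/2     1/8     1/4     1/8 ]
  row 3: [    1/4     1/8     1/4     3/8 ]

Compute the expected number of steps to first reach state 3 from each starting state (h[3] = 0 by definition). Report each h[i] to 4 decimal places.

h = [8.0000, 8.0000, 8.0000, 0.0000]

First-step conditioning: h[3] = 0; for i ≠ 3, h[i] = 1 + Σ_k P[i][k]·h[k].
  h[0] = 1 + 1/4·h[0] + 1/4·h[1] + 3/8·h[2]
  h[1] = 1 + 1/8·h[0] + 3/8·h[1] + 3/8·h[2]
  h[2] = 1 + 1/2·h[0] + 1/8·h[1] + 1/4·h[2]
Solving the 3×3 linear system over states ≠ 3 gives exactly h = [8, 8, 8, 0] (h[3] = 0 is the target).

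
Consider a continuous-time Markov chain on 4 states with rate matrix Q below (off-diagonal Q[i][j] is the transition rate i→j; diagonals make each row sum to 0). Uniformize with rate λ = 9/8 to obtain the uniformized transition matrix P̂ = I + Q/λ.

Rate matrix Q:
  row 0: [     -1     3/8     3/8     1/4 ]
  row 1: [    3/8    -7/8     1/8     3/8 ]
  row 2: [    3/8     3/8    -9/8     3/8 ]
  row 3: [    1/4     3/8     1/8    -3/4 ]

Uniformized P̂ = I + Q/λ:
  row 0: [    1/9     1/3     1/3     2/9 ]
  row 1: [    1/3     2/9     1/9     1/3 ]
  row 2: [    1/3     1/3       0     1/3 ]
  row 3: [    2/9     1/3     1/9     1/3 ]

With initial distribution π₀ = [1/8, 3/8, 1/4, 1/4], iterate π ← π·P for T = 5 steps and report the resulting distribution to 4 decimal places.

π = [0.2451, 0.3000, 0.1487, 0.3062]

t=0: π = [0.1250, 0.3750, 0.2500, 0.2500]
t=1: π = [0.2778, 0.2917, 0.1111, 0.3194]
t=2: π = [0.2361, 0.3009, 0.1605, 0.3025]
t=3: π = [0.2473, 0.2999, 0.1457, 0.3071]
t=4: π = [0.2443, 0.3000, 0.1499, 0.3059]
t=5: π = [0.2451, 0.3000, 0.1487, 0.3062]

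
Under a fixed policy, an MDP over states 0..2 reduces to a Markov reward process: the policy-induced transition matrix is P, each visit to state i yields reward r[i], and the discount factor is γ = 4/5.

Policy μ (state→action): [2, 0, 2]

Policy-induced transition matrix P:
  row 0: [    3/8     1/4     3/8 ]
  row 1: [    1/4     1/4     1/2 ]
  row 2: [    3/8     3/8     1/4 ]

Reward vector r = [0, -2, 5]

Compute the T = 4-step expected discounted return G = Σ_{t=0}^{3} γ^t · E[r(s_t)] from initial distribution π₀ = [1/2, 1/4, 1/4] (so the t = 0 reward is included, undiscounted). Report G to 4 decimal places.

G = 3.2188

t=0: π = [0.5000, 0.2500, 0.2500], E[r] = 0.7500, γ^t·E[r] = 0.750000, running G = 0.750000
t=1: π = [0.3438, 0.2813, 0.3750], E[r] = 1.3125, γ^t·E[r] = 1.050000, running G = 1.800000
t=2: π = [0.3398, 0.2969, 0.3633], E[r] = 1.2227, γ^t·E[r] = 0.782500, running G = 2.582500
t=3: π = [0.3379, 0.2954, 0.3667], E[r] = 1.2427, γ^t·E[r] = 0.636250, running G = 3.218750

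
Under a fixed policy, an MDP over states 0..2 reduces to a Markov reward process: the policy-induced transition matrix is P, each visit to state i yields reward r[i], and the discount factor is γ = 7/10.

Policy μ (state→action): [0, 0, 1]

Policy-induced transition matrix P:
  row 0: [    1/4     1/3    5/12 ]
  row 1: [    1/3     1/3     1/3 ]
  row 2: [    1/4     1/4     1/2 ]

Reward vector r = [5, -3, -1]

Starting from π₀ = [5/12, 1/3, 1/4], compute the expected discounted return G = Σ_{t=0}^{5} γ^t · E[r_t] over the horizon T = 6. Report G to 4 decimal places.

G = 0.9311

t=0: π = [0.4167, 0.3333, 0.2500], E[r] = 0.8333, γ^t·E[r] = 0.833333, running G = 0.833333
t=1: π = [0.2778, 0.3125, 0.4097], E[r] = 0.0417, γ^t·E[r] = 0.029167, running G = 0.862500
t=2: π = [0.2760, 0.2992, 0.4248], E[r] = 0.0579, γ^t·E[r] = 0.028356, running G = 0.890856
t=3: π = [0.2749, 0.2979, 0.4271], E[r] = 0.0537, γ^t·E[r] = 0.018427, running G = 0.909283
t=4: π = [0.2748, 0.2977, 0.4274], E[r] = 0.0535, γ^t·E[r] = 0.012843, running G = 0.922126
t=5: π = [0.2748, 0.2977, 0.4275], E[r] = 0.0534, γ^t·E[r] = 0.008982, running G = 0.931108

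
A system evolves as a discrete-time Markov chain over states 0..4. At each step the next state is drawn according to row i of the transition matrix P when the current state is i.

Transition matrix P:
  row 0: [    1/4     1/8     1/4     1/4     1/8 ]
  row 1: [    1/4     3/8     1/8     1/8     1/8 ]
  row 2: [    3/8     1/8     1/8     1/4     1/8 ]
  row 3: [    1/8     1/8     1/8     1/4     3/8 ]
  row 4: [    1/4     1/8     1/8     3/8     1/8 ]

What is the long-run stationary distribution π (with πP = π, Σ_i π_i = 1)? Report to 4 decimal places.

π = [0.2378, 0.1667, 0.1547, 0.2527, 0.1882]

Balance equations π_j = Σ_i π_i·P[i][j]:
  π_0 = 1/4·π_0 + 1/4·π_1 + 3/8·π_2 + 1/8·π_3 + 1/4·π_4
  π_1 = 1/8·π_0 + 3/8·π_1 + 1/8·π_2 + 1/8·π_3 + 1/8·π_4
  π_2 = 1/4·π_0 + 1/8·π_1 + 1/8·π_2 + 1/8·π_3 + 1/8·π_4
  π_3 = 1/4·π_0 + 1/8·π_1 + 1/4·π_2 + 1/4·π_3 + 3/8·π_4
  normalize: π_0 + π_1 + π_2 + π_3 + π_4 = 1
Solving the linear system gives exactly π = [199/837, 1/6, 259/1674, 47/186, 35/186].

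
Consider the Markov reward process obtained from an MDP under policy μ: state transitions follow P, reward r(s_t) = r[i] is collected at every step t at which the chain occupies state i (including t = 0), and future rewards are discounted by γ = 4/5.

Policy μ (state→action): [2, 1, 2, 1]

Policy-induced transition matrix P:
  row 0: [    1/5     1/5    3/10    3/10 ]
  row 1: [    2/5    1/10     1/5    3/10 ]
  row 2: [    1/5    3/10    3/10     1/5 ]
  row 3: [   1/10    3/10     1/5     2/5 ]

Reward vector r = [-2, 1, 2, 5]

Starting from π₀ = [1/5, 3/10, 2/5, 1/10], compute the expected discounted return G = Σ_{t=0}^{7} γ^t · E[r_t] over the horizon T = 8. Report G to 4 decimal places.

G = 6.7611

t=0: π = [0.2000, 0.3000, 0.4000, 0.1000], E[r] = 1.2000, γ^t·E[r] = 1.200000, running G = 1.200000
t=1: π = [0.2500, 0.2200, 0.2600, 0.2700], E[r] = 1.5900, γ^t·E[r] = 1.272000, running G = 2.472000
t=2: π = [0.2170, 0.2310, 0.2510, 0.3010], E[r] = 1.8040, γ^t·E[r] = 1.154560, running G = 3.626560
t=3: π = [0.2161, 0.2321, 0.2468, 0.3050], E[r] = 1.8185, γ^t·E[r] = 0.931072, running G = 4.557632
t=4: π = [0.2159, 0.2320, 0.2463, 0.3058], E[r] = 1.8218, γ^t·E[r] = 0.746213, running G = 5.303845
t=5: π = [0.2158, 0.2320, 0.2462, 0.3060], E[r] = 1.8226, γ^t·E[r] = 0.597229, running G = 5.901074
t=6: π = [0.2158, 0.2320, 0.2462, 0.3060], E[r] = 1.8227, γ^t·E[r] = 0.477803, running G = 6.378877
t=7: π = [0.2158, 0.2320, 0.2462, 0.3060], E[r] = 1.8227, γ^t·E[r] = 0.382246, running G = 6.761123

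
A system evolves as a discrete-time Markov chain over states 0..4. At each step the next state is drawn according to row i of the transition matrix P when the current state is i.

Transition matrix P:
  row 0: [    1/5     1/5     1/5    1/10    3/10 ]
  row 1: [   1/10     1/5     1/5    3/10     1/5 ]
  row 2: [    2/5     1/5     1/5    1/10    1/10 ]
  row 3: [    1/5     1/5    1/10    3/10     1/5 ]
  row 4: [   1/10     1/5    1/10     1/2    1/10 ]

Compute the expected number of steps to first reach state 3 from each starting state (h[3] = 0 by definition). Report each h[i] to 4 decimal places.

h = [4.5176, 3.7672, 4.8239, 0.0000, 2.9862]

First-step conditioning: h[3] = 0; for i ≠ 3, h[i] = 1 + Σ_k P[i][k]·h[k].
  h[0] = 1 + 1/5·h[0] + 1/5·h[1] + 1/5·h[2] + 3/10·h[4]
  h[1] = 1 + 1/10·h[0] + 1/5·h[1] + 1/5·h[2] + 1/5·h[4]
  h[2] = 1 + 2/5·h[0] + 1/5·h[1] + 1/5·h[2] + 1/10·h[4]
  h[4] = 1 + 1/10·h[0] + 1/5·h[1] + 1/10·h[2] + 1/10·h[4]
Solving the 4×4 linear system over states ≠ 3 gives exactly h = [2950/653, 2460/653, 3150/653, 0, 1950/653] (h[3] = 0 is the target).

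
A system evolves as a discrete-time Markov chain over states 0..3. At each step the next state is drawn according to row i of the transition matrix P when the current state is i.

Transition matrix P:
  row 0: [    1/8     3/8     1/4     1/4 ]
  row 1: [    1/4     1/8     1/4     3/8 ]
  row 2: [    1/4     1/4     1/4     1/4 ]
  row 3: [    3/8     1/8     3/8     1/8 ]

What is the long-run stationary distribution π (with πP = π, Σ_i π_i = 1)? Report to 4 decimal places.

Balance equations π_j = Σ_i π_i·P[i][j]:
  π_0 = 1/8·π_0 + 1/4·π_1 + 1/4·π_2 + 3/8·π_3
  π_1 = 3/8·π_0 + 1/8·π_1 + 1/4·π_2 + 1/8·π_3
  π_2 = 1/4·π_0 + 1/4·π_1 + 1/4·π_2 + 3/8·π_3
  normalize: π_0 + π_1 + π_2 + π_3 = 1
Solving the linear system gives exactly π = [184/737, 164/737, 207/737, 182/737].

π = [0.2497, 0.2225, 0.2809, 0.2469]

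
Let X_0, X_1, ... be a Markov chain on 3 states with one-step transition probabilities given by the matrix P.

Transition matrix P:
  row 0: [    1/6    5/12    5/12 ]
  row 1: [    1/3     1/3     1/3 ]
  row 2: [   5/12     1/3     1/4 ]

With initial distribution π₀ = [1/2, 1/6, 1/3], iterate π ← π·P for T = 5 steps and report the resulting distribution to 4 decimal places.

t=0: π = [0.5000, 0.1667, 0.3333]
t=1: π = [0.2778, 0.3750, 0.3472]
t=2: π = [0.3160, 0.3565, 0.3275]
t=3: π = [0.3080, 0.3597, 0.3324]
t=4: π = [0.3097, 0.3590, 0.3313]
t=5: π = [0.3093, 0.3591, 0.3315]

π = [0.3093, 0.3591, 0.3315]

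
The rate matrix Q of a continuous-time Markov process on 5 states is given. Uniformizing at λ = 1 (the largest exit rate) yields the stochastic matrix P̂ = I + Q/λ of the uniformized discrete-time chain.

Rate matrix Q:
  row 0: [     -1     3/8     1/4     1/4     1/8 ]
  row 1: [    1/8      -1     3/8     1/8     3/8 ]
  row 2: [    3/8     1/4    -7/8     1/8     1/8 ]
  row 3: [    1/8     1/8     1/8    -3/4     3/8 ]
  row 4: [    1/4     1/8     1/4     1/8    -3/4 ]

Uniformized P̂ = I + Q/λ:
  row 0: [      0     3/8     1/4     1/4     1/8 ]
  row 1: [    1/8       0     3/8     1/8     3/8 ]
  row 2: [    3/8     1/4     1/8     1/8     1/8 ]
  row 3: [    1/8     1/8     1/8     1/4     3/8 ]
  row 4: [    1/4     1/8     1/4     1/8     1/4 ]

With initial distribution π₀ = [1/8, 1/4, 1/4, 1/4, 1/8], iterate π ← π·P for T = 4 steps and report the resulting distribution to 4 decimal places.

π = [0.1879, 0.1774, 0.2230, 0.1696, 0.2422]

t=0: π = [0.1250, 0.2500, 0.2500, 0.2500, 0.1250]
t=1: π = [0.1875, 0.1563, 0.2188, 0.1719, 0.2656]
t=2: π = [0.1895, 0.1797, 0.2207, 0.1699, 0.2402]
t=3: π = [0.1865, 0.1775, 0.2236, 0.1699, 0.2424]
t=4: π = [0.1879, 0.1774, 0.2230, 0.1696, 0.2422]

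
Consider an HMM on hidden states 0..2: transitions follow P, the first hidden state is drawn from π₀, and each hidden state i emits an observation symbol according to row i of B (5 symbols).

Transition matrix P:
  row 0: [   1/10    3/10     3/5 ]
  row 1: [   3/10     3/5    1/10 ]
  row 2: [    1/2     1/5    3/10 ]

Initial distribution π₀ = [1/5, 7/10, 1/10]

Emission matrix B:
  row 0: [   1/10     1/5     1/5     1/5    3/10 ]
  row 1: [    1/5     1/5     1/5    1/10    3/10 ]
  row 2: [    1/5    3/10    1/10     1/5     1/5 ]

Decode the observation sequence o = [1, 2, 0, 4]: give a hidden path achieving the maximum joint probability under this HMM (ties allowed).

path = [1, 1, 1, 1]

t=0: δ = [4.000e-02, 1.400e-01, 3.000e-02]  (obs o_0=1)
t=1: δ = [8.400e-03, 1.680e-02, 2.400e-03]  ψ = [1, 1, 0]  (obs o_1=2)
t=2: δ = [5.040e-04, 2.016e-03, 1.008e-03]  ψ = [1, 1, 0]  (obs o_2=0)
t=3: δ = [1.814e-04, 3.629e-04, 6.048e-05]  ψ = [1, 1, 0]  (obs o_3=4)
backtrack: best end state = 1; path = [1, 1, 1, 1]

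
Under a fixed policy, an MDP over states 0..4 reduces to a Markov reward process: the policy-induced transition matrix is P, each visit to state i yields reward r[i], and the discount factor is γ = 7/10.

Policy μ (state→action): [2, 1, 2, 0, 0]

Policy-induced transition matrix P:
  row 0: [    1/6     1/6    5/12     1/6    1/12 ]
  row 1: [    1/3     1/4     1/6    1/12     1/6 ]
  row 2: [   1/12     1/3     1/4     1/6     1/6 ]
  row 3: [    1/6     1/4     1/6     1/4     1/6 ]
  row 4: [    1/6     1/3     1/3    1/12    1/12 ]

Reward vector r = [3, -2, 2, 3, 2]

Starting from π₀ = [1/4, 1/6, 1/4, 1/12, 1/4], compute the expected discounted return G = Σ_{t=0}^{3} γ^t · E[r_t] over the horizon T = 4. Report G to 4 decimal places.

t=0: π = [0.2500, 0.1667, 0.2500, 0.0833, 0.2500], E[r] = 1.6667, γ^t·E[r] = 1.666667, running G = 1.666667
t=1: π = [0.1736, 0.2708, 0.2917, 0.1389, 0.1250], E[r] = 1.2292, γ^t·E[r] = 0.860417, running G = 2.527083
t=2: π = [0.1875, 0.2703, 0.2552, 0.1453, 0.1418], E[r] = 1.2517, γ^t·E[r] = 0.613351, running G = 3.140434
t=3: π = [0.1904, 0.2675, 0.2584, 0.1444, 0.1392], E[r] = 1.2650, γ^t·E[r] = 0.433911, running G = 3.574345

G = 3.5743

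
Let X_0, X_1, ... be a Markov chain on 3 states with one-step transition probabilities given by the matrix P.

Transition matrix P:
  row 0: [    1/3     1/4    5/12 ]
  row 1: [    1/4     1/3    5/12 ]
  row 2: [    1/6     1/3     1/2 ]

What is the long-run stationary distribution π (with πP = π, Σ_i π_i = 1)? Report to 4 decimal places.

π = [0.2314, 0.3140, 0.4545]

Balance equations π_j = Σ_i π_i·P[i][j]:
  π_0 = 1/3·π_0 + 1/4·π_1 + 1/6·π_2
  π_1 = 1/4·π_0 + 1/3·π_1 + 1/3·π_2
  normalize: π_0 + π_1 + π_2 = 1
Solving the linear system gives exactly π = [28/121, 38/121, 5/11].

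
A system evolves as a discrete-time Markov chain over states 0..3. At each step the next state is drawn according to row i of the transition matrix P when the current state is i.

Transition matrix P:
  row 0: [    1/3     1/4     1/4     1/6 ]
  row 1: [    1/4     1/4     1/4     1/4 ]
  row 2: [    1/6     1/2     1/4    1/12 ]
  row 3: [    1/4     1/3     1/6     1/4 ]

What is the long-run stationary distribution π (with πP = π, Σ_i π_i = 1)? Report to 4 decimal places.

Balance equations π_j = Σ_i π_i·P[i][j]:
  π_0 = 1/3·π_0 + 1/4·π_1 + 1/6·π_2 + 1/4·π_3
  π_1 = 1/4·π_0 + 1/4·π_1 + 1/2·π_2 + 1/3·π_3
  π_2 = 1/4·π_0 + 1/4·π_1 + 1/4·π_2 + 1/6·π_3
  normalize: π_0 + π_1 + π_2 + π_3 = 1
Solving the linear system gives exactly π = [131/521, 169/521, 122/521, 99/521].

π = [0.2514, 0.3244, 0.2342, 0.1900]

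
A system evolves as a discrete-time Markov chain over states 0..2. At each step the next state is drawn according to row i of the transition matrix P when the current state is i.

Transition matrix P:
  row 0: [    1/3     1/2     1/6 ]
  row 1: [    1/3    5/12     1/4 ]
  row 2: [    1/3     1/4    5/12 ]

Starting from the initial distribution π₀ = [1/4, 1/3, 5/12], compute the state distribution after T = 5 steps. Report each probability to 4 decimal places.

t=0: π = [0.2500, 0.3333, 0.4167]
t=1: π = [0.3333, 0.3681, 0.2986]
t=2: π = [0.3333, 0.3947, 0.2720]
t=3: π = [0.3333, 0.3991, 0.2676]
t=4: π = [0.3333, 0.3999, 0.2668]
t=5: π = [0.3333, 0.4000, 0.2667]

π = [0.3333, 0.4000, 0.2667]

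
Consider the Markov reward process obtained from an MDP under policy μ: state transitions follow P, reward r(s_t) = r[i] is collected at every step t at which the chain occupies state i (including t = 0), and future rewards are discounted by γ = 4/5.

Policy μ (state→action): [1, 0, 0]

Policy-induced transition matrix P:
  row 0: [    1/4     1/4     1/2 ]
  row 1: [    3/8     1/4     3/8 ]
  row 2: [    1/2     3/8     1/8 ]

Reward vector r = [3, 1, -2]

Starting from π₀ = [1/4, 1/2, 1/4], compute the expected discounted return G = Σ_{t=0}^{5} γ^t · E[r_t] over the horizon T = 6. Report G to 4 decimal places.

t=0: π = [0.2500, 0.5000, 0.2500], E[r] = 0.7500, γ^t·E[r] = 0.750000, running G = 0.750000
t=1: π = [0.3750, 0.2813, 0.3438], E[r] = 0.7188, γ^t·E[r] = 0.575000, running G = 1.325000
t=2: π = [0.3711, 0.2930, 0.3359], E[r] = 0.7344, γ^t·E[r] = 0.470000, running G = 1.795000
t=3: π = [0.3706, 0.2920, 0.3374], E[r] = 0.7290, γ^t·E[r] = 0.373250, running G = 2.168250
t=4: π = [0.3708, 0.2922, 0.3370], E[r] = 0.7308, γ^t·E[r] = 0.299325, running G = 2.467575
t=5: π = [0.3708, 0.2921, 0.3371], E[r] = 0.7302, γ^t·E[r] = 0.239270, running G = 2.706845

G = 2.7068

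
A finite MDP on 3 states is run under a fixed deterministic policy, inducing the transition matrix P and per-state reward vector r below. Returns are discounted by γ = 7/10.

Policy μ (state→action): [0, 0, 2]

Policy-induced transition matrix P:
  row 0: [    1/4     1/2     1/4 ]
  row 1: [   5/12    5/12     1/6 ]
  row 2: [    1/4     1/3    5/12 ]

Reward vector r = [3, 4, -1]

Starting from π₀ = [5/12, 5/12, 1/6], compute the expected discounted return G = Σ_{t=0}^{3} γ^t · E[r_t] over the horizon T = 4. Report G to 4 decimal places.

G = 6.4762

t=0: π = [0.4167, 0.4167, 0.1667], E[r] = 2.7500, γ^t·E[r] = 2.750000, running G = 2.750000
t=1: π = [0.3194, 0.4375, 0.2431], E[r] = 2.4653, γ^t·E[r] = 1.725694, running G = 4.475694
t=2: π = [0.3229, 0.4230, 0.2541], E[r] = 2.4068, γ^t·E[r] = 1.179346, running G = 5.655041
t=3: π = [0.3205, 0.4224, 0.2571], E[r] = 2.3940, γ^t·E[r] = 0.821159, running G = 6.476199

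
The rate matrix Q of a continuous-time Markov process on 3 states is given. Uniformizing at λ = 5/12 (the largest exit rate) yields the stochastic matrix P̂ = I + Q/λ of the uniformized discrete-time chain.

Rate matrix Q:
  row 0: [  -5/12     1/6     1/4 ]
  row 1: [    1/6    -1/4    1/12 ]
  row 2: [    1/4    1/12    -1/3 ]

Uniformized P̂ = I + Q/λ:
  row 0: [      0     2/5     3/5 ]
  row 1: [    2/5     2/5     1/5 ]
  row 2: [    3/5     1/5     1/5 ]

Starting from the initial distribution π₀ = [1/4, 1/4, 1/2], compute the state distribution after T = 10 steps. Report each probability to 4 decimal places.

π = [0.3331, 0.3334, 0.3335]

t=0: π = [0.2500, 0.2500, 0.5000]
t=1: π = [0.4000, 0.3000, 0.3000]
t=2: π = [0.3000, 0.3400, 0.3600]
t=3: π = [0.3520, 0.3280, 0.3200]
t=4: π = [0.3232, 0.3360, 0.3408]
t=5: π = [0.3389, 0.3318, 0.3293]
t=6: π = [0.3303, 0.3341, 0.3356]
t=7: π = [0.3350, 0.3329, 0.3321]
t=8: π = [0.3324, 0.3336, 0.3340]
t=9: π = [0.3338, 0.3332, 0.3330]
t=10: π = [0.3331, 0.3334, 0.3335]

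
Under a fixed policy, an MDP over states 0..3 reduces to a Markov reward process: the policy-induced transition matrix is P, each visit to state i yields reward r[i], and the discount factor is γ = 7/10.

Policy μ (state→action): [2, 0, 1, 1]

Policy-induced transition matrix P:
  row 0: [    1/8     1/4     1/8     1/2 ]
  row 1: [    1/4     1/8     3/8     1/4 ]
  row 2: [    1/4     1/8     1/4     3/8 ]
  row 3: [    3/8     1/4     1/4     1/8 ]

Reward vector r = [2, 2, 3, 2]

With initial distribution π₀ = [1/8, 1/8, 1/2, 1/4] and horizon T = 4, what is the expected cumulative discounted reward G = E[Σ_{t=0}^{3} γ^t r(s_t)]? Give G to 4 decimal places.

t=0: π = [0.1250, 0.1250, 0.5000, 0.2500], E[r] = 2.5000, γ^t·E[r] = 2.500000, running G = 2.500000
t=1: π = [0.2656, 0.1719, 0.2500, 0.3125], E[r] = 2.2500, γ^t·E[r] = 1.575000, running G = 4.075000
t=2: π = [0.2559, 0.1973, 0.2383, 0.3086], E[r] = 2.2383, γ^t·E[r] = 1.096758, running G = 5.171758
t=3: π = [0.2566, 0.1956, 0.2427, 0.3052], E[r] = 2.2427, γ^t·E[r] = 0.769238, running G = 5.940996

G = 5.9410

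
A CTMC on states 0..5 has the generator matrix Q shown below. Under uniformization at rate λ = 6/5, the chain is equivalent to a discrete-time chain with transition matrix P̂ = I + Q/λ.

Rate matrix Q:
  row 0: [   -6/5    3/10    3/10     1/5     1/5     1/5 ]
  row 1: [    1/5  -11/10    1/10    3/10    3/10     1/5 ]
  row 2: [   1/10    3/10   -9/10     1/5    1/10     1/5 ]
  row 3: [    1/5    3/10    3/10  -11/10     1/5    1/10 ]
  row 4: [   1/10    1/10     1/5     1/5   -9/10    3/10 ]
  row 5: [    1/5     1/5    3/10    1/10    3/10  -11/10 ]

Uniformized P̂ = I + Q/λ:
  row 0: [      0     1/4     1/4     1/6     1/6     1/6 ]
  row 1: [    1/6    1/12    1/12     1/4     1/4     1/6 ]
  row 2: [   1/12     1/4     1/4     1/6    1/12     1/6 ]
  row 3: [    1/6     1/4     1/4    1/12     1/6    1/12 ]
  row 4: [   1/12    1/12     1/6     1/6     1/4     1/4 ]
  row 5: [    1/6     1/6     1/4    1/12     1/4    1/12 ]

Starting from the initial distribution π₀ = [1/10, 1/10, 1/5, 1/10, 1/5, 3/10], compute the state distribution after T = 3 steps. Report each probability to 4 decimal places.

t=0: π = [0.1000, 0.1000, 0.2000, 0.1000, 0.2000, 0.3000]
t=1: π = [0.1167, 0.1750, 0.2167, 0.1417, 0.2000, 0.1500]
t=2: π = [0.1125, 0.1750, 0.2042, 0.1569, 0.1924, 0.1590]
t=3: π = [0.1149, 0.1755, 0.2048, 0.1549, 0.1935, 0.1564]

π = [0.1149, 0.1755, 0.2048, 0.1549, 0.1935, 0.1564]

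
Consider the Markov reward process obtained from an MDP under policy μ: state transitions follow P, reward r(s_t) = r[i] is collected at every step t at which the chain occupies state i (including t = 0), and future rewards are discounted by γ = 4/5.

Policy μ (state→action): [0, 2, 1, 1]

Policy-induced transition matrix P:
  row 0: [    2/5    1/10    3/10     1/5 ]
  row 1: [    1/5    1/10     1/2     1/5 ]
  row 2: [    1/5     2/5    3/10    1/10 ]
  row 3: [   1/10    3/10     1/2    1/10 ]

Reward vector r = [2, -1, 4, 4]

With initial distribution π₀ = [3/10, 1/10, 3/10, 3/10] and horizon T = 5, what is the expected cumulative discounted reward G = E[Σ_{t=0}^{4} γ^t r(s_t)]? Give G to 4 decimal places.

G = 8.3607

t=0: π = [0.3000, 0.1000, 0.3000, 0.3000], E[r] = 2.9000, γ^t·E[r] = 2.900000, running G = 2.900000
t=1: π = [0.2300, 0.2500, 0.3800, 0.1400], E[r] = 2.2900, γ^t·E[r] = 1.832000, running G = 4.732000
t=2: π = [0.2320, 0.2420, 0.3780, 0.1480], E[r] = 2.3260, γ^t·E[r] = 1.488640, running G = 6.220640
t=3: π = [0.2316, 0.2430, 0.3780, 0.1474], E[r] = 2.3218, γ^t·E[r] = 1.188762, running G = 7.409402
t=4: π = [0.2316, 0.2429, 0.3781, 0.1475], E[r] = 2.3224, γ^t·E[r] = 0.951271, running G = 8.360673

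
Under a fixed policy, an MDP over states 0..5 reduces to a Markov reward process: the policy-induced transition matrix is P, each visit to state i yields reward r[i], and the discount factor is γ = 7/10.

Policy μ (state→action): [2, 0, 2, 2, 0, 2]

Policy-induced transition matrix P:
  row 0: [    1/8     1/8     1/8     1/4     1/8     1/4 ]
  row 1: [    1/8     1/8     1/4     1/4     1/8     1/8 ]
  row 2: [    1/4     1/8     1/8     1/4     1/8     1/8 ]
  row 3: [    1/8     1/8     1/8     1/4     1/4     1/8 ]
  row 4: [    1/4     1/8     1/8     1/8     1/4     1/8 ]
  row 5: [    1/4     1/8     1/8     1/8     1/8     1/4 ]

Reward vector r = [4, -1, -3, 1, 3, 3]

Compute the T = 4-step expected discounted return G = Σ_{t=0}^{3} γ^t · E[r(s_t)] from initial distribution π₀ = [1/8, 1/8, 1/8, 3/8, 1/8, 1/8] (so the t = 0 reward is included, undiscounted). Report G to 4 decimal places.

t=0: π = [0.1250, 0.1250, 0.1250, 0.3750, 0.1250, 0.1250], E[r] = 1.1250, γ^t·E[r] = 1.125000, running G = 1.125000
t=1: π = [0.1719, 0.1250, 0.1406, 0.2188, 0.1875, 0.1563], E[r] = 1.3906, γ^t·E[r] = 0.973438, running G = 2.098438
t=2: π = [0.1855, 0.1250, 0.1406, 0.2070, 0.1758, 0.1660], E[r] = 1.4277, γ^t·E[r] = 0.699590, running G = 2.798027
t=3: π = [0.1853, 0.1250, 0.1406, 0.2073, 0.1729, 0.1689], E[r] = 1.4270, γ^t·E[r] = 0.489462, running G = 3.287489

G = 3.2875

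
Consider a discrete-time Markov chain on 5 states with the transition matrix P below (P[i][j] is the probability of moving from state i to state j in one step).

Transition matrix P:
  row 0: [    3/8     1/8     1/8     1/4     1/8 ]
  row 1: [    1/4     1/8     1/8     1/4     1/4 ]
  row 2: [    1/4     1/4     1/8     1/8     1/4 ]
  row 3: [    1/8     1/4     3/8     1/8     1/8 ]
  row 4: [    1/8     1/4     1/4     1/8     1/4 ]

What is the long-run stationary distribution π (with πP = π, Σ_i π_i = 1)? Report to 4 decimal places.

Balance equations π_j = Σ_i π_i·P[i][j]:
  π_0 = 3/8·π_0 + 1/4·π_1 + 1/4·π_2 + 1/8·π_3 + 1/8·π_4
  π_1 = 1/8·π_0 + 1/8·π_1 + 1/4·π_2 + 1/4·π_3 + 1/4·π_4
  π_2 = 1/8·π_0 + 1/8·π_1 + 1/8·π_2 + 3/8·π_3 + 1/4·π_4
  π_3 = 1/4·π_0 + 1/4·π_1 + 1/8·π_2 + 1/8·π_3 + 1/8·π_4
  normalize: π_0 + π_1 + π_2 + π_3 + π_4 = 1
Solving the linear system gives exactly π = [931/4016, 789/4016, 781/4016, 717/4016, 399/2008].

π = [0.2318, 0.1965, 0.1945, 0.1785, 0.1987]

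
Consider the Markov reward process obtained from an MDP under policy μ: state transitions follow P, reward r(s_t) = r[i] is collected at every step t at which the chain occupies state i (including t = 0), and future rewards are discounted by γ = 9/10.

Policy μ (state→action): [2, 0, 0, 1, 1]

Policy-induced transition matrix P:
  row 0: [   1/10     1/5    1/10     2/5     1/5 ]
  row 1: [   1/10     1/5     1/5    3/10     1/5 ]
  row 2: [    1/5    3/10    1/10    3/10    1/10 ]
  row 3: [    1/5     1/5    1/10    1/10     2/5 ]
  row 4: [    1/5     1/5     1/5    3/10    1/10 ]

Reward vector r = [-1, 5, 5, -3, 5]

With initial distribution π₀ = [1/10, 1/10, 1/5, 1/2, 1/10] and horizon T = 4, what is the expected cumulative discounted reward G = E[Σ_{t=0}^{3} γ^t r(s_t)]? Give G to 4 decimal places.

t=0: π = [0.1000, 0.1000, 0.2000, 0.5000, 0.1000], E[r] = 0.4000, γ^t·E[r] = 0.400000, running G = 0.400000
t=1: π = [0.1800, 0.2200, 0.1200, 0.2100, 0.2700], E[r] = 2.2400, γ^t·E[r] = 2.016000, running G = 2.416000
t=2: π = [0.1600, 0.2120, 0.1490, 0.2760, 0.2030], E[r] = 1.8320, γ^t·E[r] = 1.483920, running G = 3.899920
t=3: π = [0.1628, 0.2149, 0.1415, 0.2608, 0.2200], E[r] = 1.9368, γ^t·E[r] = 1.411927, running G = 5.311847

G = 5.3118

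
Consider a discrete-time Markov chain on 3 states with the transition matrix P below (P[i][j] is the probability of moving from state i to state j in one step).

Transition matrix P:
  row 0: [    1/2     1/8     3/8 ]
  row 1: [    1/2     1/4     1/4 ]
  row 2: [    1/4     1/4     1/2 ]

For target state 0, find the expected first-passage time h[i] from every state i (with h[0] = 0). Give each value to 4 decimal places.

First-step conditioning: h[0] = 0; for i ≠ 0, h[i] = 1 + Σ_k P[i][k]·h[k].
  h[1] = 1 + 1/4·h[1] + 1/4·h[2]
  h[2] = 1 + 1/4·h[1] + 1/2·h[2]
Solving the 2×2 linear system over states ≠ 0 gives exactly h = [0, 12/5, 16/5] (h[0] = 0 is the target).

h = [0.0000, 2.4000, 3.2000]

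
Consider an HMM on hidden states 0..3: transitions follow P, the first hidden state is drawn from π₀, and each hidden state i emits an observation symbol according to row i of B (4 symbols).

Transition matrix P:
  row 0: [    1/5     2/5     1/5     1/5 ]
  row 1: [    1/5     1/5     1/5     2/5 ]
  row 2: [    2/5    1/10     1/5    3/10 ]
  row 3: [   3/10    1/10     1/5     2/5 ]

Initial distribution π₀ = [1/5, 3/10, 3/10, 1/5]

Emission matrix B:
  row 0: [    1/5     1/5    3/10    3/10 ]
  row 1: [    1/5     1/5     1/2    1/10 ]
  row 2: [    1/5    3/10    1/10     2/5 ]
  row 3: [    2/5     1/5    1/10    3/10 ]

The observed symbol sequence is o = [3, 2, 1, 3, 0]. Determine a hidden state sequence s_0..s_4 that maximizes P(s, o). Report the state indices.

path = [2, 0, 1, 3, 3]

t=0: δ = [6.000e-02, 3.000e-02, 1.200e-01, 6.000e-02]  (obs o_0=3)
t=1: δ = [1.440e-02, 1.200e-02, 2.400e-03, 3.600e-03]  ψ = [2, 0, 2, 2]  (obs o_1=2)
t=2: δ = [5.760e-04, 1.152e-03, 8.640e-04, 9.600e-04]  ψ = [0, 0, 0, 1]  (obs o_2=1)
t=3: δ = [1.037e-04, 2.304e-05, 9.216e-05, 1.382e-04]  ψ = [2, 0, 1, 1]  (obs o_3=3)
t=4: δ = [8.294e-06, 8.294e-06, 5.530e-06, 2.212e-05]  ψ = [3, 0, 3, 3]  (obs o_4=0)
backtrack: best end state = 3; path = [2, 0, 1, 3, 3]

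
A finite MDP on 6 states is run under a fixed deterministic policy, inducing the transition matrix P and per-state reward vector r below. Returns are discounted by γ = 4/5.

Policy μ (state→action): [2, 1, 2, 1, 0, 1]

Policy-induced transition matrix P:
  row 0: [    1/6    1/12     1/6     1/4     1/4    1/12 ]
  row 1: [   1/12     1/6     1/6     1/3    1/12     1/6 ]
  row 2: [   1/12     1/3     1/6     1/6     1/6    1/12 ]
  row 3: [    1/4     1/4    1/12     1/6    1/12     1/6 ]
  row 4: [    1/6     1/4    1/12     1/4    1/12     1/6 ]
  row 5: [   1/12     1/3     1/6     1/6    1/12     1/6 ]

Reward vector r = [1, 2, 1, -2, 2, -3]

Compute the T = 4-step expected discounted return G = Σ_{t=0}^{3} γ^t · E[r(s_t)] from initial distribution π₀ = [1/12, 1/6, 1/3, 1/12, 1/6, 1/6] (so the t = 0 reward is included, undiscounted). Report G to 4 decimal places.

t=0: π = [0.0833, 0.1667, 0.3333, 0.0833, 0.1667, 0.1667], E[r] = 0.4167, γ^t·E[r] = 0.416667, running G = 0.416667
t=1: π = [0.1181, 0.2639, 0.1458, 0.2153, 0.1250, 0.1319], E[r] = 0.2153, γ^t·E[r] = 0.172222, running G = 0.588889
t=2: π = [0.1395, 0.2315, 0.1383, 0.2309, 0.1152, 0.1447], E[r] = 0.0752, γ^t·E[r] = 0.048148, running G = 0.637037
t=3: π = [0.1430, 0.2310, 0.1378, 0.2265, 0.1181, 0.1435], E[r] = 0.0957, γ^t·E[r] = 0.048988, running G = 0.686025

G = 0.6860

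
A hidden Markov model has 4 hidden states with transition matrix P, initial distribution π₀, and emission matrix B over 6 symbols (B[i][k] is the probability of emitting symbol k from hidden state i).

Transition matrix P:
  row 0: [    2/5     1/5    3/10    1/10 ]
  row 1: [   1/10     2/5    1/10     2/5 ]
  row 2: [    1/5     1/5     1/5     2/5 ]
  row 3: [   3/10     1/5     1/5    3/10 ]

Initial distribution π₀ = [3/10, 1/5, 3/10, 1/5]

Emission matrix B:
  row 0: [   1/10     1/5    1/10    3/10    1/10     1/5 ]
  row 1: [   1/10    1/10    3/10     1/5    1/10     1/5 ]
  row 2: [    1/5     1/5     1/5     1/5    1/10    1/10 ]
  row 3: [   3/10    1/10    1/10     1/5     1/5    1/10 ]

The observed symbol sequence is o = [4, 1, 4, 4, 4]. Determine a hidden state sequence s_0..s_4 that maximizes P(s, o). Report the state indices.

path = [0, 2, 3, 3, 3]

t=0: δ = [3.000e-02, 2.000e-02, 3.000e-02, 4.000e-02]  (obs o_0=4)
t=1: δ = [2.400e-03, 8.000e-04, 1.800e-03, 1.200e-03]  ψ = [0, 1, 0, 2]  (obs o_1=1)
t=2: δ = [9.600e-05, 4.800e-05, 7.200e-05, 1.440e-04]  ψ = [0, 0, 0, 2]  (obs o_2=4)
t=3: δ = [4.320e-06, 2.880e-06, 2.880e-06, 8.640e-06]  ψ = [3, 3, 0, 3]  (obs o_3=4)
t=4: δ = [2.592e-07, 1.728e-07, 1.728e-07, 5.184e-07]  ψ = [3, 3, 3, 3]  (obs o_4=4)
backtrack: best end state = 3; path = [0, 2, 3, 3, 3]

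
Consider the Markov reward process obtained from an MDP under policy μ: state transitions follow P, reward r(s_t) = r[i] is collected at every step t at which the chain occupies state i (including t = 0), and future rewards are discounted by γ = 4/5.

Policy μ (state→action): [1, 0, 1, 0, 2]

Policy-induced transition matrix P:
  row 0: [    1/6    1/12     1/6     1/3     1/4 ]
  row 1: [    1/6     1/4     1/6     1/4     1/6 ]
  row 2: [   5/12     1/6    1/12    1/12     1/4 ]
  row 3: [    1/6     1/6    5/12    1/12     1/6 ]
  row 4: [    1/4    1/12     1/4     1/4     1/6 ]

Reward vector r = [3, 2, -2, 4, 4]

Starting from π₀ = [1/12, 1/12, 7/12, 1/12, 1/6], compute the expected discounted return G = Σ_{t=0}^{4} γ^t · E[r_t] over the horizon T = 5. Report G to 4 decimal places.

t=0: π = [0.0833, 0.0833, 0.5833, 0.0833, 0.1667], E[r] = 0.2500, γ^t·E[r] = 0.250000, running G = 0.250000
t=1: π = [0.3264, 0.1528, 0.1528, 0.1458, 0.2222], E[r] = 2.4514, γ^t·E[r] = 1.961111, running G = 2.211111
t=2: π = [0.2234, 0.1337, 0.2089, 0.2274, 0.2066], E[r] = 2.2558, γ^t·E[r] = 1.443704, running G = 3.654815
t=3: π = [0.2361, 0.1420, 0.2233, 0.1959, 0.2027], E[r] = 2.1399, γ^t·E[r] = 1.095654, running G = 4.750469
t=4: π = [0.2394, 0.1419, 0.2139, 0.1998, 0.2050], E[r] = 2.1932, γ^t·E[r] = 0.898347, running G = 5.648816

G = 5.6488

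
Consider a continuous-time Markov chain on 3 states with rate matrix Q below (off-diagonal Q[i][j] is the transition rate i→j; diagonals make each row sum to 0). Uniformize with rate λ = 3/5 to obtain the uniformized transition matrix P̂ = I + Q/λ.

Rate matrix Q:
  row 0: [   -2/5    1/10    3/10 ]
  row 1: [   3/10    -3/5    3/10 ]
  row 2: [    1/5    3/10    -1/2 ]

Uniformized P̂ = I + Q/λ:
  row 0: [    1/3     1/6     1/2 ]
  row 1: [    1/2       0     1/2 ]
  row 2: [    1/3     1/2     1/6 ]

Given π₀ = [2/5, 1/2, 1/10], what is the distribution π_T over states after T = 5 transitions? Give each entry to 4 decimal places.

t=0: π = [0.4000, 0.5000, 0.1000]
t=1: π = [0.4167, 0.1167, 0.4667]
t=2: π = [0.3528, 0.3028, 0.3444]
t=3: π = [0.3838, 0.2310, 0.3852]
t=4: π = [0.3718, 0.2566, 0.3716]
t=5: π = [0.3761, 0.2478, 0.3761]

π = [0.3761, 0.2478, 0.3761]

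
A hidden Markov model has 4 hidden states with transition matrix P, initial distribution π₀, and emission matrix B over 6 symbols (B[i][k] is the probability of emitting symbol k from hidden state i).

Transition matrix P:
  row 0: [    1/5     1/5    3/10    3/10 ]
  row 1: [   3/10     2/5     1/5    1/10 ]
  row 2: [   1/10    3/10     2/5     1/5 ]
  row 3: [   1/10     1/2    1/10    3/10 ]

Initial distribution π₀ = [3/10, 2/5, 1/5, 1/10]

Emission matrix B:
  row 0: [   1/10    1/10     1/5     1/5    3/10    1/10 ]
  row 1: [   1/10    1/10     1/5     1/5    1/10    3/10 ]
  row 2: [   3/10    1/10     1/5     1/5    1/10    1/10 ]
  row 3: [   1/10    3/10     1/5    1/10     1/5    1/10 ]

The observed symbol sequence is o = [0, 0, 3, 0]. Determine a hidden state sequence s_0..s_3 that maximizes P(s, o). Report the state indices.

t=0: δ = [3.000e-02, 4.000e-02, 6.000e-02, 1.000e-02]  (obs o_0=0)
t=1: δ = [1.200e-03, 1.800e-03, 7.200e-03, 1.200e-03]  ψ = [1, 2, 2, 2]  (obs o_1=0)
t=2: δ = [1.440e-04, 4.320e-04, 5.760e-04, 1.440e-04]  ψ = [2, 2, 2, 2]  (obs o_2=3)
t=3: δ = [1.296e-05, 1.728e-05, 6.912e-05, 1.152e-05]  ψ = [1, 1, 2, 2]  (obs o_3=0)
backtrack: best end state = 2; path = [2, 2, 2, 2]

path = [2, 2, 2, 2]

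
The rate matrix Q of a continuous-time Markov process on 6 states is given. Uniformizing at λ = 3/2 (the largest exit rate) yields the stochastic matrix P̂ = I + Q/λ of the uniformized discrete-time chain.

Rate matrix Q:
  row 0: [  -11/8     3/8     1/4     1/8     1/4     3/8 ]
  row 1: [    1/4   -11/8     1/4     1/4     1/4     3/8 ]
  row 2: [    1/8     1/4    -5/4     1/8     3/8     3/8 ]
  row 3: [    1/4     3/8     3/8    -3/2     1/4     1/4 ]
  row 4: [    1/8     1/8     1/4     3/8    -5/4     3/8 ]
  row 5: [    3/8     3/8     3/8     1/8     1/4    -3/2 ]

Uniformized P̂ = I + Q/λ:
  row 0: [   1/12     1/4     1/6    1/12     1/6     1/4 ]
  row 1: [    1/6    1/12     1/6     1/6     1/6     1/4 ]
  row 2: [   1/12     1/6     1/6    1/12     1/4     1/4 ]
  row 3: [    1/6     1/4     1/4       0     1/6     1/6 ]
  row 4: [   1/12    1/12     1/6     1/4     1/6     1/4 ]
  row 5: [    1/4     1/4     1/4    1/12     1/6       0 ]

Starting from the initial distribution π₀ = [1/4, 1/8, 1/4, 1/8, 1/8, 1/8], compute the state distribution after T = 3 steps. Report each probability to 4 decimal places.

t=0: π = [0.2500, 0.1250, 0.2500, 0.1250, 0.1250, 0.1250]
t=1: π = [0.1250, 0.1875, 0.1875, 0.1042, 0.1875, 0.2083]
t=2: π = [0.1424, 0.1719, 0.1927, 0.1215, 0.1823, 0.1892]
t=3: π = [0.1393, 0.1749, 0.1926, 0.1179, 0.1827, 0.1926]

π = [0.1393, 0.1749, 0.1926, 0.1179, 0.1827, 0.1926]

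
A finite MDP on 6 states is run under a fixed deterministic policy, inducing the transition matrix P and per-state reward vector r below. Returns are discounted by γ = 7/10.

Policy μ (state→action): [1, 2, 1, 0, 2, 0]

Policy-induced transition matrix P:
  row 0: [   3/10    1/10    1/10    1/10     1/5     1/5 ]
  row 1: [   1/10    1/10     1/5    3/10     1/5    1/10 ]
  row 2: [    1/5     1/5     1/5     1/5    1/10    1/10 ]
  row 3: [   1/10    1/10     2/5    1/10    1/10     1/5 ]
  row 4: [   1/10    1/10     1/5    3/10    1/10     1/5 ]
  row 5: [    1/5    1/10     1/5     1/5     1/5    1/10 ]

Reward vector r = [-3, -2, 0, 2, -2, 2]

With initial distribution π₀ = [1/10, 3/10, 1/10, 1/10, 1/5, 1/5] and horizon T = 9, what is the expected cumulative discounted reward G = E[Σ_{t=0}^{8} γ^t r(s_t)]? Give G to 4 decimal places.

G = -1.4067

t=0: π = [0.1000, 0.3000, 0.1000, 0.1000, 0.2000, 0.2000], E[r] = -0.7000, γ^t·E[r] = -0.700000, running G = -0.700000
t=1: π = [0.1500, 0.1100, 0.2100, 0.2300, 0.1600, 0.1400], E[r] = -0.2500, γ^t·E[r] = -0.175000, running G = -0.875000
t=2: π = [0.1650, 0.1210, 0.2310, 0.1890, 0.1400, 0.1540], E[r] = -0.3310, γ^t·E[r] = -0.162190, running G = -1.037190
t=3: π = [0.1715, 0.1231, 0.2213, 0.1907, 0.1440, 0.1494], E[r] = -0.3685, γ^t·E[r] = -0.126396, running G = -1.163586
t=4: π = [0.1714, 0.1221, 0.2210, 0.1905, 0.1444, 0.1506], E[r] = -0.3650, γ^t·E[r] = -0.087624, running G = -1.251210
t=5: π = [0.1714, 0.1221, 0.2210, 0.1905, 0.1444, 0.1506], E[r] = -0.3651, γ^t·E[r] = -0.061369, running G = -1.312579
t=6: π = [0.1714, 0.1221, 0.2209, 0.1905, 0.1444, 0.1506], E[r] = -0.3652, γ^t·E[r] = -0.042963, running G = -1.355542
t=7: π = [0.1714, 0.1221, 0.2209, 0.1905, 0.1444, 0.1506], E[r] = -0.3652, γ^t·E[r] = -0.030074, running G = -1.385616
t=8: π = [0.1714, 0.1221, 0.2209, 0.1905, 0.1444, 0.1506], E[r] = -0.3652, γ^t·E[r] = -0.021052, running G = -1.406668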